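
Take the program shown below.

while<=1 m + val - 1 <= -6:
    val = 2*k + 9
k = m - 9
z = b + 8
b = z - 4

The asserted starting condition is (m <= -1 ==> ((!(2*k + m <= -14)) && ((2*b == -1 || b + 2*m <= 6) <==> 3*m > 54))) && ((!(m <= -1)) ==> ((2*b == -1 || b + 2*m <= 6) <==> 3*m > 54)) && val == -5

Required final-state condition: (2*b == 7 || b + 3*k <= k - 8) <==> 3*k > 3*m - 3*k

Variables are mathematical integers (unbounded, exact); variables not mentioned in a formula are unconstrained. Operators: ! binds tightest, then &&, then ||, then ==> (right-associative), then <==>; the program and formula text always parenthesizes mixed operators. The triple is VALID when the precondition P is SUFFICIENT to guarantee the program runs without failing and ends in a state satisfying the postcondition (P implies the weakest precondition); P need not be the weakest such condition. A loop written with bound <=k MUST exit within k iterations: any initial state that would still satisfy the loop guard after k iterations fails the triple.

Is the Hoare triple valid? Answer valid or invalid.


Working backward. After the program, the postcondition (2*b == 7 || b + 3*k <= k - 8) <==> 3*k > 3*m - 3*k must hold; in canonical form it is (2*b == 7 || b + 2*k <= -8) <==> 6*k > 3*m.
Before b := z - 4: (2*z == 15 || 2*k + z <= -4) <==> 6*k > 3*m
Before z := b + 8: (2*b == -1 || b + 2*k <= -12) <==> 6*k > 3*m
Before k := m - 9: (2*b == -1 || b + 2*m <= 6) <==> 3*m > 54
Before the loop (bound <=1), unroll the exhaustion recursion (WP_0 = exit-now case; WP_j = one more guarded iteration, up to j = 1):
  WP_0: (!(m + val <= -5)) && ((2*b == -1 || b + 2*m <= 6) <==> 3*m > 54)
  WP_1: (m + val <= -5 ==> ((!(2*k + m <= -14)) && ((2*b == -1 || b + 2*m <= 6) <==> 3*m > 54))) && ((!(m + val <= -5)) ==> ((2*b == -1 || b + 2*m <= 6) <==> 3*m > 54))
So before the loop: (m + val <= -5 ==> ((!(2*k + m <= -14)) && ((2*b == -1 || b + 2*m <= 6) <==> 3*m > 54))) && ((!(m + val <= -5)) ==> ((2*b == -1 || b + 2*m <= 6) <==> 3*m > 54))
The weakest precondition is (m + val <= -5 ==> ((!(2*k + m <= -14)) && ((2*b == -1 || b + 2*m <= 6) <==> 3*m > 54))) && ((!(m + val <= -5)) ==> ((2*b == -1 || b + 2*m <= 6) <==> 3*m > 54)).
Check whether (m <= -1 ==> ((!(2*k + m <= -14)) && ((2*b == -1 || b + 2*m <= 6) <==> 3*m > 54))) && ((!(m <= -1)) ==> ((2*b == -1 || b + 2*m <= 6) <==> 3*m > 54)) && val == -5 implies it.
Countermodel: at the initial state b = 7, k = -7, m = 0, val = -5, the precondition holds but the weakest precondition fails.
Answer: invalid


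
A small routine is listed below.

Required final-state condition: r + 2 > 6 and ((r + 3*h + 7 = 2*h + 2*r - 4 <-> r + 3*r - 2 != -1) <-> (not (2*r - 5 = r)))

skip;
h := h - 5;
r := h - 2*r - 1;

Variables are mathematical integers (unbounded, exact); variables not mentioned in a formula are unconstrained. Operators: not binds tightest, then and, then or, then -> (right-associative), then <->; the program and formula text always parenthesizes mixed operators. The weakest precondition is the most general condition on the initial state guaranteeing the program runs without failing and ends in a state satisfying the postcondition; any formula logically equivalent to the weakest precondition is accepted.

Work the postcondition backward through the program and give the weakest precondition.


Working backward. After the program, the postcondition r + 2 > 6 and ((r + 3*h + 7 = 2*h + 2*r - 4 <-> r + 3*r - 2 != -1) <-> (not (2*r - 5 = r))) must hold; in canonical form it is r > 4 and ((h = r - 11 <-> 4*r != 1) <-> (not (r = 5))).
Before r := h - 2*r - 1: h > 2*r + 5 and ((2*r = -12 <-> 4*h != 8*r + 5) <-> (not (h = 2*r + 6)))
Before h := h - 5: h > 2*r + 10 and ((2*r = -12 <-> 4*h != 8*r + 25) <-> (not (h = 2*r + 11)))
Before skip: h > 2*r + 10 and ((2*r = -12 <-> 4*h != 8*r + 25) <-> (not (h = 2*r + 11)))
Answer: WP = h > 2*r + 10 and ((2*r = -12 <-> 4*h != 8*r + 25) <-> (not (h = 2*r + 11)))


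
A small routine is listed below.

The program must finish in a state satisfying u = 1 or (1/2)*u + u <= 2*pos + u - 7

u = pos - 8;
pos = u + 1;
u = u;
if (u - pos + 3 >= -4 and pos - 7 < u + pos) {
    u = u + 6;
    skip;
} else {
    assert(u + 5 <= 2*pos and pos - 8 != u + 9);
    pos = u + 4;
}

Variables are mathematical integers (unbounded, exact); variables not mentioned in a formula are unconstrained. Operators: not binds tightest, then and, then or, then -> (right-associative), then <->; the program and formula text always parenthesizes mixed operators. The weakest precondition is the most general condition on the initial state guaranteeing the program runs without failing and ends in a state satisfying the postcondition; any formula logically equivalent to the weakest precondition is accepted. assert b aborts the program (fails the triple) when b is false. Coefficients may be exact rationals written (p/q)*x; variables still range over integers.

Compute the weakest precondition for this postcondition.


Working backward. After the program, the postcondition u = 1 or (1/2)*u + u <= 2*pos + u - 7 must hold; in canonical form it is u = 1 or (1/2)*u <= 2*pos - 7.
Then branch requires u = -5 or (1/2)*u <= 2*pos - 10; else branch requires u <= 2*pos - 5 and pos != u + 17 and (u = 1 or (3/2)*u >= -1).
Before the if: ((u >= pos - 7 and u > -7) -> (u = -5 or (1/2)*u <= 2*pos - 10)) and ((not (u >= pos - 7 and u > -7)) -> (u <= 2*pos - 5 and pos != u + 17 and (u = 1 or (3/2)*u >= -1)))
Before u := u: ((u >= pos - 7 and u > -7) -> (u = -5 or (1/2)*u <= 2*pos - 10)) and ((not (u >= pos - 7 and u > -7)) -> (u <= 2*pos - 5 and pos != u + 17 and (u = 1 or (3/2)*u >= -1)))
Before pos := u + 1: (u > -7 -> (u = -5 or (3/2)*u >= 8)) and ((not (u > -7)) -> (u >= 3 and (u = 1 or (3/2)*u >= -1)))
Before u := pos - 8: (pos > 1 -> (pos = 3 or (3/2)*pos >= 20)) and ((not (pos > 1)) -> (pos >= 11 and (pos = 9 or (3/2)*pos >= 11)))
Answer: WP = (pos > 1 -> (pos = 3 or (3/2)*pos >= 20)) and ((not (pos > 1)) -> (pos >= 11 and (pos = 9 or (3/2)*pos >= 11)))


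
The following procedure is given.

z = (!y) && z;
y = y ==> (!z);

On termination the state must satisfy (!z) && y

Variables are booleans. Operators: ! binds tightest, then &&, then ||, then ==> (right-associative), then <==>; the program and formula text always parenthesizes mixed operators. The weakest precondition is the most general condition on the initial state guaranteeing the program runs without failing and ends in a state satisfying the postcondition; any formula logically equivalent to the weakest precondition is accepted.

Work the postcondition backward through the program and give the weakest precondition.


Working backward. After the program, (!z) && y must hold.
Before y := y ==> (!z): (!z) && (y ==> (!z))
Before z := (!y) && z: (!((!y) && z)) && (y ==> (!((!y) && z)))
Answer: WP = (!((!y) && z)) && (y ==> (!((!y) && z)))


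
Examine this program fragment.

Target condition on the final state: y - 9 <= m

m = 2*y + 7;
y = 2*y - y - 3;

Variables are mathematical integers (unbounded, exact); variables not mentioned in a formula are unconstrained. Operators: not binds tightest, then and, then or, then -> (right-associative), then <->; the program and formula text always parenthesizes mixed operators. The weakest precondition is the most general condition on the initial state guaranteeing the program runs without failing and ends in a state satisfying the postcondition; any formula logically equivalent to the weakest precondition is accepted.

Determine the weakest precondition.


Working backward. After the program, the postcondition y - 9 <= m must hold; in canonical form it is y <= m + 9.
Before y := 2*y - y - 3: y <= m + 12
Before m := 2*y + 7: y >= -19
Answer: WP = y >= -19


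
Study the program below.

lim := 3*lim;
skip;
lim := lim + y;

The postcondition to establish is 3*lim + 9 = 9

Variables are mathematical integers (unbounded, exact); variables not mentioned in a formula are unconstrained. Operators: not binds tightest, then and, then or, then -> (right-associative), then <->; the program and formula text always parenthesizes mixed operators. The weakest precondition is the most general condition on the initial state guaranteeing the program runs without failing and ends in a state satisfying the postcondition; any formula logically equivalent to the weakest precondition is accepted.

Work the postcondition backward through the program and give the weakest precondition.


Working backward. After the program, the postcondition 3*lim + 9 = 9 must hold; in canonical form it is 3*lim = 0.
Before lim := lim + y: 3*lim + 3*y = 0
Before skip: 3*lim + 3*y = 0
Before lim := 3*lim: 9*lim + 3*y = 0
Answer: WP = 9*lim + 3*y = 0


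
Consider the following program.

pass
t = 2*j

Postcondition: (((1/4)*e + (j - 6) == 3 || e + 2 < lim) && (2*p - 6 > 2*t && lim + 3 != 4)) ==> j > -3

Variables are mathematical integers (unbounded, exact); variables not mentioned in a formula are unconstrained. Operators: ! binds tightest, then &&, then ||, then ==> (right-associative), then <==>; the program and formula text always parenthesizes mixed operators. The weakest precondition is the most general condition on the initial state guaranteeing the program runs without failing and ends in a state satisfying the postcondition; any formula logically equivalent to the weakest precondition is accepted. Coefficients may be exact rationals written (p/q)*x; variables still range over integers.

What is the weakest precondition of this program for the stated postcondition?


Working backward. After the program, the postcondition (((1/4)*e + (j - 6) == 3 || e + 2 < lim) && (2*p - 6 > 2*t && lim + 3 != 4)) ==> j > -3 must hold; in canonical form it is (((1/4)*e + j == 9 || e < lim - 2) && 2*p > 2*t + 6 && lim != 1) ==> j > -3.
Before t := 2*j: (((1/4)*e + j == 9 || e < lim - 2) && 2*p > 4*j + 6 && lim != 1) ==> j > -3
Before skip: (((1/4)*e + j == 9 || e < lim - 2) && 2*p > 4*j + 6 && lim != 1) ==> j > -3
Answer: WP = (((1/4)*e + j == 9 || e < lim - 2) && 2*p > 4*j + 6 && lim != 1) ==> j > -3


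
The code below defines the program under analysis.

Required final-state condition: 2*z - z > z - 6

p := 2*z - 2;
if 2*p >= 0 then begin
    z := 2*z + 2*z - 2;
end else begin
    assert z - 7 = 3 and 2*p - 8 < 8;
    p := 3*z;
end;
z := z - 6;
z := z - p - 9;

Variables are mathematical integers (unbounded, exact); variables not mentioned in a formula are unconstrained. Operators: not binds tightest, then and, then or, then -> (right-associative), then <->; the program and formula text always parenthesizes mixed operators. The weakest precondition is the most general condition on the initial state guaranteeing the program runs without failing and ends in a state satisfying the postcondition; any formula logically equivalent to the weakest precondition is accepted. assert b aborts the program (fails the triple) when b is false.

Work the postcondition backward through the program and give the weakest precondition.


Working backward. After the program, the postcondition 2*z - z > z - 6 must hold; in canonical form it is true.
Before z := z - p - 9: true
Before z := z - 6: true
Then branch requires true; else branch requires z = 10 and 2*p < 16.
Before the if: (not (2*p >= 0)) -> (z = 10 and 2*p < 16)
Before p := 2*z - 2: (not (4*z >= 4)) -> (z = 10 and 4*z < 20)
Answer: WP = (not (4*z >= 4)) -> (z = 10 and 4*z < 20)


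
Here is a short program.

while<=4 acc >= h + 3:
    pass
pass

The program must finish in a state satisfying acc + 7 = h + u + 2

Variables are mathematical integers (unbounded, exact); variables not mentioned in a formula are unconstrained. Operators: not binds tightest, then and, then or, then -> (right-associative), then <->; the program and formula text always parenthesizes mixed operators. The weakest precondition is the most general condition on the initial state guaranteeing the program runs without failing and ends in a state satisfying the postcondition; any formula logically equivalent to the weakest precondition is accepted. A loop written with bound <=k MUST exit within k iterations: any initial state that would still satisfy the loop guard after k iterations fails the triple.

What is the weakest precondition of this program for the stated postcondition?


Working backward. After the program, the postcondition acc + 7 = h + u + 2 must hold; in canonical form it is acc = h + u - 5.
Before skip: acc = h + u - 5
Before the loop (bound <=4), unroll the exhaustion recursion (WP_0 = exit-now case; WP_j = one more guarded iteration, up to j = 4):
  WP_0: (not (acc >= h + 3)) and acc = h + u - 5
  WP_1: (acc >= h + 3 -> ((not (acc >= h + 3)) and acc = h + u - 5)) and ((not (acc >= h + 3)) -> acc = h + u - 5)
  WP_2: (acc >= h + 3 -> ((acc >= h + 3 -> ((not (acc >= h + 3)) and acc = h + u - 5)) and ((not (acc >= h + 3)) -> acc = h + u - 5))) and ((not (acc >= h + 3)) -> acc = h + u - 5)
  WP_3: (acc >= h + 3 -> ((acc >= h + 3 -> ((acc >= h + 3 -> ((not (acc >= h + 3)) and acc = h + u - 5)) and ((not (acc >= h + 3)) -> acc = h + u - 5))) and ((not (acc >= h + 3)) -> acc = h + u - 5))) and ((not (acc >= h + 3)) -> acc = h + u - 5)
  WP_4: (acc >= h + 3 -> ((acc >= h + 3 -> ((acc >= h + 3 -> ((acc >= h + 3 -> ((not (acc >= h + 3)) and acc = h + u - 5)) and ((not (acc >= h + 3)) -> acc = h + u - 5))) and ((not (acc >= h + 3)) -> acc = h + u - 5))) and ((not (acc >= h + 3)) -> acc = h + u - 5))) and ((not (acc >= h + 3)) -> acc = h + u - 5)
So before the loop: (acc >= h + 3 -> ((acc >= h + 3 -> ((acc >= h + 3 -> ((acc >= h + 3 -> ((not (acc >= h + 3)) and acc = h + u - 5)) and ((not (acc >= h + 3)) -> acc = h + u - 5))) and ((not (acc >= h + 3)) -> acc = h + u - 5))) and ((not (acc >= h + 3)) -> acc = h + u - 5))) and ((not (acc >= h + 3)) -> acc = h + u - 5)
Answer: WP = (acc >= h + 3 -> ((acc >= h + 3 -> ((acc >= h + 3 -> ((acc >= h + 3 -> ((not (acc >= h + 3)) and acc = h + u - 5)) and ((not (acc >= h + 3)) -> acc = h + u - 5))) and ((not (acc >= h + 3)) -> acc = h + u - 5))) and ((not (acc >= h + 3)) -> acc = h + u - 5))) and ((not (acc >= h + 3)) -> acc = h + u - 5)


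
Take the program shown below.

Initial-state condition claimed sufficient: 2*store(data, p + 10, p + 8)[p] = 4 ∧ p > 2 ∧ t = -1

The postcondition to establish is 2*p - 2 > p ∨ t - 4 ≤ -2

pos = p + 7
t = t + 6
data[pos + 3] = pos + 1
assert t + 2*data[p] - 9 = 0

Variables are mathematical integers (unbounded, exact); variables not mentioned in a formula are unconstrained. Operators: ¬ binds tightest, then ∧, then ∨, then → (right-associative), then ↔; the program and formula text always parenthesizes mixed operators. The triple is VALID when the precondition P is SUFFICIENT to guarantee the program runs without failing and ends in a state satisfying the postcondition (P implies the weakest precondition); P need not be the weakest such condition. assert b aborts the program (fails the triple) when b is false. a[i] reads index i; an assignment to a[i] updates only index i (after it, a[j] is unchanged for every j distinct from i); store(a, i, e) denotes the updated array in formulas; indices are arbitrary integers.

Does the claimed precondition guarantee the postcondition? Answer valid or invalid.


Working backward. After the program, the postcondition 2*p - 2 > p ∨ t - 4 ≤ -2 must hold; in canonical form it is p > 2 ∨ t ≤ 2.
Before assert t + 2*data[p] - 9 = 0: 2*data[p] + t = 9 ∧ (p > 2 ∨ t ≤ 2)
Before data[pos + 3] := pos + 1: 2*store(data, pos + 3, pos + 1)[p] + t = 9 ∧ (p > 2 ∨ t ≤ 2)
Before t := t + 6: 2*store(data, pos + 3, pos + 1)[p] + t = 3 ∧ (p > 2 ∨ t ≤ -4)
Before pos := p + 7: 2*store(data, p + 10, p + 8)[p] + t = 3 ∧ (p > 2 ∨ t ≤ -4)
The weakest precondition is 2*store(data, p + 10, p + 8)[p] + t = 3 ∧ (p > 2 ∨ t ≤ -4).
Check whether 2*store(data, p + 10, p + 8)[p] = 4 ∧ p > 2 ∧ t = -1 implies it.
Every state satisfying the precondition satisfies the weakest precondition: the implication holds.
Answer: valid


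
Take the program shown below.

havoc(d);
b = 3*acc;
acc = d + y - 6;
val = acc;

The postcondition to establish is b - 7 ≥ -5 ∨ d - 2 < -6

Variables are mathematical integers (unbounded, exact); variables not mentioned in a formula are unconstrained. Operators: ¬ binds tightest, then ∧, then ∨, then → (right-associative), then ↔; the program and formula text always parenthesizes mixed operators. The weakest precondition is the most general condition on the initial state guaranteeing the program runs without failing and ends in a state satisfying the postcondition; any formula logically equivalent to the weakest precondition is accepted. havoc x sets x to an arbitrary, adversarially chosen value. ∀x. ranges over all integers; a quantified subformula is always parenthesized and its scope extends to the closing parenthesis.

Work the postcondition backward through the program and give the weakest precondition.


Working backward. After the program, the postcondition b - 7 ≥ -5 ∨ d - 2 < -6 must hold; in canonical form it is b ≥ 2 ∨ d < -4.
Before val := acc: b ≥ 2 ∨ d < -4
Before acc := d + y - 6: b ≥ 2 ∨ d < -4
Before b := 3*acc: 3*acc ≥ 2 ∨ d < -4
Before havoc d: ∀d_1. (3*acc ≥ 2 ∨ d_1 < -4)
Answer: WP = ∀d_1. (3*acc ≥ 2 ∨ d_1 < -4)


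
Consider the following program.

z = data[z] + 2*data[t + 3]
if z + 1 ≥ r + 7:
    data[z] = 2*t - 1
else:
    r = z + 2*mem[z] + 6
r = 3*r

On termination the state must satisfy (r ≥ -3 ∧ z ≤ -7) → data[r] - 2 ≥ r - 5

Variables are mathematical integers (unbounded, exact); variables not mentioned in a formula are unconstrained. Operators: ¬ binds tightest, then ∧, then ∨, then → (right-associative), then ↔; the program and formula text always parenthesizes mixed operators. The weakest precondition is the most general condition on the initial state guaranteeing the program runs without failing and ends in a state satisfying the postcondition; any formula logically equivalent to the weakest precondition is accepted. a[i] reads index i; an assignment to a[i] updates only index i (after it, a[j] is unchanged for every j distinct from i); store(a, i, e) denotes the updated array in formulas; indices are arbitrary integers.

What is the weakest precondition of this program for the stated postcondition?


Working backward. After the program, the postcondition (r ≥ -3 ∧ z ≤ -7) → data[r] - 2 ≥ r - 5 must hold; in canonical form it is (r ≥ -3 ∧ z ≤ -7) → data[r] ≥ r - 3.
Before r := 3*r: (3*r ≥ -3 ∧ z ≤ -7) → data[3*r] ≥ 3*r - 3
Then branch requires (3*r ≥ -3 ∧ z ≤ -7) → store(data, z, 2*t - 1)[3*r] ≥ 3*r - 3; else branch requires (6*mem[z] + 3*z ≥ -21 ∧ z ≤ -7) → data[6*mem[z] + 3*z + 18] ≥ 6*mem[z] + 3*z + 15.
Before the if: (z ≥ r + 6 → ((3*r ≥ -3 ∧ z ≤ -7) → store(data, z, 2*t - 1)[3*r] ≥ 3*r - 3)) ∧ ((¬(z ≥ r + 6)) → ((6*mem[z] + 3*z ≥ -21 ∧ z ≤ -7) → data[6*mem[z] + 3*z + 18] ≥ 6*mem[z] + 3*z + 15))
Before z := data[z] + 2*data[t + 3]: (2*data[t + 3] + data[z] ≥ r + 6 → ((3*r ≥ -3 ∧ 2*data[t + 3] + data[z] ≤ -7) → store(data, 2*data[t + 3] + data[z], 2*t - 1)[3*r] ≥ 3*r - 3)) ∧ ((¬(2*data[t + 3] + data[z] ≥ r + 6)) → ((6*data[t + 3] + 3*data[z] + 6*mem[2*data[t + 3] + data[z]] ≥ -21 ∧ 2*data[t + 3] + data[z] ≤ -7) → data[6*data[t + 3] + 3*data[z] + 6*mem[2*data[t + 3] + data[z]] + 18] ≥ 6*data[t + 3] + 3*data[z] + 6*mem[2*data[t + 3] + data[z]] + 15))
Answer: WP = (2*data[t + 3] + data[z] ≥ r + 6 → ((3*r ≥ -3 ∧ 2*data[t + 3] + data[z] ≤ -7) → store(data, 2*data[t + 3] + data[z], 2*t - 1)[3*r] ≥ 3*r - 3)) ∧ ((¬(2*data[t + 3] + data[z] ≥ r + 6)) → ((6*data[t + 3] + 3*data[z] + 6*mem[2*data[t + 3] + data[z]] ≥ -21 ∧ 2*data[t + 3] + data[z] ≤ -7) → data[6*data[t + 3] + 3*data[z] + 6*mem[2*data[t + 3] + data[z]] + 18] ≥ 6*data[t + 3] + 3*data[z] + 6*mem[2*data[t + 3] + data[z]] + 15))


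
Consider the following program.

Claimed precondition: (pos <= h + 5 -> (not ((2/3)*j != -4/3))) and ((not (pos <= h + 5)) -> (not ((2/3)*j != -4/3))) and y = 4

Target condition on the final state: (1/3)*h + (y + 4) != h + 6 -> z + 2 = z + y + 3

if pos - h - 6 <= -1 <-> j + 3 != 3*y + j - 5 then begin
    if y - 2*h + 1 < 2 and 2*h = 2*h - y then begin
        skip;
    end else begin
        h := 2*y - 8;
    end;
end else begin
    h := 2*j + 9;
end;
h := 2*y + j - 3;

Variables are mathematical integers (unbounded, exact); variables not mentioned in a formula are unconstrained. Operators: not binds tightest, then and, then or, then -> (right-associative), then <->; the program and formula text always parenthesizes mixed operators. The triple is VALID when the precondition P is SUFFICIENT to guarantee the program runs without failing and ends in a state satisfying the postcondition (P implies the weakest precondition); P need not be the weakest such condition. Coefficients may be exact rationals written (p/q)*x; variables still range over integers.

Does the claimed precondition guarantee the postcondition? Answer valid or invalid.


Working backward. After the program, the postcondition (1/3)*h + (y + 4) != h + 6 -> z + 2 = z + y + 3 must hold; in canonical form it is y != (2/3)*h + 2 -> y = -1.
Before h := 2*y + j - 3: (2/3)*j + (1/3)*y != 0 -> y = -1
Then branch requires ((y < 2*h + 1 and y = 0) -> ((2/3)*j + (1/3)*y != 0 -> y = -1)) and ((not (y < 2*h + 1 and y = 0)) -> ((2/3)*j + (1/3)*y != 0 -> y = -1)); else branch requires (2/3)*j + (1/3)*y != 0 -> y = -1.
Before the if: ((pos <= h + 5 <-> 3*y != 8) -> (((y < 2*h + 1 and y = 0) -> ((2/3)*j + (1/3)*y != 0 -> y = -1)) and ((not (y < 2*h + 1 and y = 0)) -> ((2/3)*j + (1/3)*y != 0 -> y = -1)))) and ((not (pos <= h + 5 <-> 3*y != 8)) -> ((2/3)*j + (1/3)*y != 0 -> y = -1))
The weakest precondition is ((pos <= h + 5 <-> 3*y != 8) -> (((y < 2*h + 1 and y = 0) -> ((2/3)*j + (1/3)*y != 0 -> y = -1)) and ((not (y < 2*h + 1 and y = 0)) -> ((2/3)*j + (1/3)*y != 0 -> y = -1)))) and ((not (pos <= h + 5 <-> 3*y != 8)) -> ((2/3)*j + (1/3)*y != 0 -> y = -1)).
Check whether (pos <= h + 5 -> (not ((2/3)*j != -4/3))) and ((not (pos <= h + 5)) -> (not ((2/3)*j != -4/3))) and y = 4 implies it.
Every state satisfying the precondition satisfies the weakest precondition: the implication holds.
Answer: valid


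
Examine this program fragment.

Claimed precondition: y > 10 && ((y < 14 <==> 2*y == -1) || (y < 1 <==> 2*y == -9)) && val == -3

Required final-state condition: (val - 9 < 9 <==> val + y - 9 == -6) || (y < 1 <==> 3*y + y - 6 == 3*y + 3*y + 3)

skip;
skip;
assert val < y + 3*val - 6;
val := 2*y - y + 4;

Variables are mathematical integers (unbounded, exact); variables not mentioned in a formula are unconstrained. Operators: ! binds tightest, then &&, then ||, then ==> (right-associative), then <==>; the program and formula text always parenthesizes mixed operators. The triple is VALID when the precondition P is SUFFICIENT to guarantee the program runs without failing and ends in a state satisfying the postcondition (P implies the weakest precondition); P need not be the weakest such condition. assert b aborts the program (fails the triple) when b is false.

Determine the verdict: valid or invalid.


Working backward. After the program, the postcondition (val - 9 < 9 <==> val + y - 9 == -6) || (y < 1 <==> 3*y + y - 6 == 3*y + 3*y + 3) must hold; in canonical form it is (val < 18 <==> val + y == 3) || (y < 1 <==> 2*y == -9).
Before val := 2*y - y + 4: (y < 14 <==> 2*y == -1) || (y < 1 <==> 2*y == -9)
Before assert val < y + 3*val - 6: 2*val + y > 6 && ((y < 14 <==> 2*y == -1) || (y < 1 <==> 2*y == -9))
Before skip: 2*val + y > 6 && ((y < 14 <==> 2*y == -1) || (y < 1 <==> 2*y == -9))
Before skip: 2*val + y > 6 && ((y < 14 <==> 2*y == -1) || (y < 1 <==> 2*y == -9))
The weakest precondition is 2*val + y > 6 && ((y < 14 <==> 2*y == -1) || (y < 1 <==> 2*y == -9)).
Check whether y > 10 && ((y < 14 <==> 2*y == -1) || (y < 1 <==> 2*y == -9)) && val == -3 implies it.
Countermodel: at the initial state val = -3, y = 11, the precondition holds but the weakest precondition fails.
Answer: invalid


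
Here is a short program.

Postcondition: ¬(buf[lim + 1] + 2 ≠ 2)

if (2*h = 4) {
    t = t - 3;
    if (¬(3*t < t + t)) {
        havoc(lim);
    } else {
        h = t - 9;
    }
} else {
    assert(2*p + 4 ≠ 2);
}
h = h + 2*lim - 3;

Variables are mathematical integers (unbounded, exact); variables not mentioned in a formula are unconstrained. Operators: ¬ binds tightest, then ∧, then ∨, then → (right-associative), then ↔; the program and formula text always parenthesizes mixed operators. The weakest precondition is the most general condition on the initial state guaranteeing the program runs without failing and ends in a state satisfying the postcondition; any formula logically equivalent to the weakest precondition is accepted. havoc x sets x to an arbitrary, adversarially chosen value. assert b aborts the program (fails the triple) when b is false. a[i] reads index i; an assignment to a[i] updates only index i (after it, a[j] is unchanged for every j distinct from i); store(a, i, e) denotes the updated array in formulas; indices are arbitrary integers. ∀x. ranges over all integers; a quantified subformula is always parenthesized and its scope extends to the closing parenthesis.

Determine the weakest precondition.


Working backward. After the program, the postcondition ¬(buf[lim + 1] + 2 ≠ 2) must hold; in canonical form it is ¬(buf[lim + 1] ≠ 0).
Before h := h + 2*lim - 3: ¬(buf[lim + 1] ≠ 0)
Then branch requires ((¬(t < 3)) → (∀lim_1. (¬(buf[lim_1 + 1] ≠ 0)))) ∧ (t < 3 → (¬(buf[lim + 1] ≠ 0))); else branch requires 2*p ≠ -2 ∧ (¬(buf[lim + 1] ≠ 0)).
Before the if: (2*h = 4 → (((¬(t < 3)) → (∀lim_1. (¬(buf[lim_1 + 1] ≠ 0)))) ∧ (t < 3 → (¬(buf[lim + 1] ≠ 0))))) ∧ ((¬(2*h = 4)) → (2*p ≠ -2 ∧ (¬(buf[lim + 1] ≠ 0))))
Answer: WP = (2*h = 4 → (((¬(t < 3)) → (∀lim_1. (¬(buf[lim_1 + 1] ≠ 0)))) ∧ (t < 3 → (¬(buf[lim + 1] ≠ 0))))) ∧ ((¬(2*h = 4)) → (2*p ≠ -2 ∧ (¬(buf[lim + 1] ≠ 0))))


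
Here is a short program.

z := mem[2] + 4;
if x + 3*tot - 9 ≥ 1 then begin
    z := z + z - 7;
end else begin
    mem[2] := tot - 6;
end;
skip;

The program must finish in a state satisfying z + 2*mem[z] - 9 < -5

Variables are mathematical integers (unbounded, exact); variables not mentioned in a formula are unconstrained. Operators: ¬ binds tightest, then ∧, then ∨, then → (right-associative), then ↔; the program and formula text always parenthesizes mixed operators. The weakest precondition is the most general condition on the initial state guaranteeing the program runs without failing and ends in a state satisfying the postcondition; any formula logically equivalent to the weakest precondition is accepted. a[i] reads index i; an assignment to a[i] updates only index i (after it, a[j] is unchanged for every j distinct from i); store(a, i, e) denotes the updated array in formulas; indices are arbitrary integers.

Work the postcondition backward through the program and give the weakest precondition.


Working backward. After the program, the postcondition z + 2*mem[z] - 9 < -5 must hold; in canonical form it is 2*mem[z] + z < 4.
Before skip: 2*mem[z] + z < 4
Then branch requires 2*mem[2*z - 7] + 2*z < 11; else branch requires 2*store(mem, 2, tot - 6)[z] + z < 4.
Before the if: (3*tot + x ≥ 10 → 2*mem[2*z - 7] + 2*z < 11) ∧ ((¬(3*tot + x ≥ 10)) → 2*store(mem, 2, tot - 6)[z] + z < 4)
Before z := mem[2] + 4: (3*tot + x ≥ 10 → 2*mem[2*mem[2] + 1] + 2*mem[2] < 3) ∧ ((¬(3*tot + x ≥ 10)) → mem[2] + 2*store(mem, 2, tot - 6)[mem[2] + 4] < 0)
Answer: WP = (3*tot + x ≥ 10 → 2*mem[2*mem[2] + 1] + 2*mem[2] < 3) ∧ ((¬(3*tot + x ≥ 10)) → mem[2] + 2*store(mem, 2, tot - 6)[mem[2] + 4] < 0)


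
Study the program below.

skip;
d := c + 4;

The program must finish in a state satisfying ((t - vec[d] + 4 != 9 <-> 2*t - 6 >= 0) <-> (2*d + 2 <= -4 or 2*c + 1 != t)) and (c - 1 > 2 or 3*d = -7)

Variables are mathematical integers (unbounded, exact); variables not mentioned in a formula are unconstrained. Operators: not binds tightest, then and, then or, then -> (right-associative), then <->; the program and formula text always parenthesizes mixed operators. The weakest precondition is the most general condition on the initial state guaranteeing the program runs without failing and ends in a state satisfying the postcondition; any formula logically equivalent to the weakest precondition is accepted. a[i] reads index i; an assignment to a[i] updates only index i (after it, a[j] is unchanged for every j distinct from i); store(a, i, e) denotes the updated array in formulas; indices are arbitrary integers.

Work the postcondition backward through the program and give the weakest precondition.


Working backward. After the program, the postcondition ((t - vec[d] + 4 != 9 <-> 2*t - 6 >= 0) <-> (2*d + 2 <= -4 or 2*c + 1 != t)) and (c - 1 > 2 or 3*d = -7) must hold; in canonical form it is ((t != vec[d] + 5 <-> 2*t >= 6) <-> (2*d <= -6 or 2*c != t - 1)) and (c > 3 or 3*d = -7).
Before d := c + 4: ((t != vec[c + 4] + 5 <-> 2*t >= 6) <-> (2*c <= -14 or 2*c != t - 1)) and (c > 3 or 3*c = -19)
Before skip: ((t != vec[c + 4] + 5 <-> 2*t >= 6) <-> (2*c <= -14 or 2*c != t - 1)) and (c > 3 or 3*c = -19)
Answer: WP = ((t != vec[c + 4] + 5 <-> 2*t >= 6) <-> (2*c <= -14 or 2*c != t - 1)) and (c > 3 or 3*c = -19)


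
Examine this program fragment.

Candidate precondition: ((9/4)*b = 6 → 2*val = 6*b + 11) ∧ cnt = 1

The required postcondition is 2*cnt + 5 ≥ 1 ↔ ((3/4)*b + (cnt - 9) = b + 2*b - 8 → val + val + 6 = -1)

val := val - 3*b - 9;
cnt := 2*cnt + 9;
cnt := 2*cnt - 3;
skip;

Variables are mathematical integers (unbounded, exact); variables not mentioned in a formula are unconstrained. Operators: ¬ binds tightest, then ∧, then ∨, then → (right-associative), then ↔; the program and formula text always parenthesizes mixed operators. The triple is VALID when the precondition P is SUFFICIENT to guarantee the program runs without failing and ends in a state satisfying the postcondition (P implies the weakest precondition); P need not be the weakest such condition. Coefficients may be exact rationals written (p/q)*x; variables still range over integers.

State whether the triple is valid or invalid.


Working backward. After the program, the postcondition 2*cnt + 5 ≥ 1 ↔ ((3/4)*b + (cnt - 9) = b + 2*b - 8 → val + val + 6 = -1) must hold; in canonical form it is 2*cnt ≥ -4 ↔ (cnt = (9/4)*b + 1 → 2*val = -7).
Before skip: 2*cnt ≥ -4 ↔ (cnt = (9/4)*b + 1 → 2*val = -7)
Before cnt := 2*cnt - 3: 4*cnt ≥ 2 ↔ (2*cnt = (9/4)*b + 4 → 2*val = -7)
Before cnt := 2*cnt + 9: 8*cnt ≥ -34 ↔ (4*cnt = (9/4)*b - 14 → 2*val = -7)
Before val := val - 3*b - 9: 8*cnt ≥ -34 ↔ (4*cnt = (9/4)*b - 14 → 2*val = 6*b + 11)
The weakest precondition is 8*cnt ≥ -34 ↔ (4*cnt = (9/4)*b - 14 → 2*val = 6*b + 11).
Check whether ((9/4)*b = 6 → 2*val = 6*b + 11) ∧ cnt = 1 implies it.
Countermodel: at the initial state b = 8, cnt = 1, val = 0, the precondition holds but the weakest precondition fails.
Answer: invalid


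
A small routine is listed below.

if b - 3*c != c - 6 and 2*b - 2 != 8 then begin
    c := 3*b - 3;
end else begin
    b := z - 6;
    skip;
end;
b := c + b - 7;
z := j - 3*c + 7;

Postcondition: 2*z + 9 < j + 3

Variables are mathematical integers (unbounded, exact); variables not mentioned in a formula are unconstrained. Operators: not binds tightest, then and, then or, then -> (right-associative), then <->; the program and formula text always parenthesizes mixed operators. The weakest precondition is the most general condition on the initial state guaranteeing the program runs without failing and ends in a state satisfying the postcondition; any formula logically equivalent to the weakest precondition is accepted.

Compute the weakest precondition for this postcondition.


Working backward. After the program, the postcondition 2*z + 9 < j + 3 must hold; in canonical form it is 2*z < j - 6.
Before z := j - 3*c + 7: j < 6*c - 20
Before b := c + b - 7: j < 6*c - 20
Then branch requires j < 18*b - 38; else branch requires j < 6*c - 20.
Before the if: ((b != 4*c - 6 and 2*b != 10) -> j < 18*b - 38) and ((not (b != 4*c - 6 and 2*b != 10)) -> j < 6*c - 20)
Answer: WP = ((b != 4*c - 6 and 2*b != 10) -> j < 18*b - 38) and ((not (b != 4*c - 6 and 2*b != 10)) -> j < 6*c - 20)


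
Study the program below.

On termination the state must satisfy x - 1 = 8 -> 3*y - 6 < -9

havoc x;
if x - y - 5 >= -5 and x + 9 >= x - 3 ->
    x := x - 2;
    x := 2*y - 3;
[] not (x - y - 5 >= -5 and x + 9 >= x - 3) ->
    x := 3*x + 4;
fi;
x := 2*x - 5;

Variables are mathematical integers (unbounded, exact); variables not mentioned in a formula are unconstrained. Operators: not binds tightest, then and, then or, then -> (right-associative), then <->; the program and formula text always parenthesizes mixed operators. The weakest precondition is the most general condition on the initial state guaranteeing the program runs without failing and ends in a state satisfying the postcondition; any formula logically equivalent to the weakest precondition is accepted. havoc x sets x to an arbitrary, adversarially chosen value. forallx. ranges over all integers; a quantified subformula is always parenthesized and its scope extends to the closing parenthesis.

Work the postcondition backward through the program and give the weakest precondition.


Working backward. After the program, the postcondition x - 1 = 8 -> 3*y - 6 < -9 must hold; in canonical form it is x = 9 -> 3*y < -3.
Before x := 2*x - 5: 2*x = 14 -> 3*y < -3
Then branch requires 4*y = 20 -> 3*y < -3; else branch requires 6*x = 6 -> 3*y < -3.
Before the if: (x >= y -> (4*y = 20 -> 3*y < -3)) and ((not (x >= y)) -> (6*x = 6 -> 3*y < -3))
Before havoc x: forall x_1. ((x_1 >= y -> (4*y = 20 -> 3*y < -3)) and ((not (x_1 >= y)) -> (6*x_1 = 6 -> 3*y < -3)))
Answer: WP = forall x_1. ((x_1 >= y -> (4*y = 20 -> 3*y < -3)) and ((not (x_1 >= y)) -> (6*x_1 = 6 -> 3*y < -3)))


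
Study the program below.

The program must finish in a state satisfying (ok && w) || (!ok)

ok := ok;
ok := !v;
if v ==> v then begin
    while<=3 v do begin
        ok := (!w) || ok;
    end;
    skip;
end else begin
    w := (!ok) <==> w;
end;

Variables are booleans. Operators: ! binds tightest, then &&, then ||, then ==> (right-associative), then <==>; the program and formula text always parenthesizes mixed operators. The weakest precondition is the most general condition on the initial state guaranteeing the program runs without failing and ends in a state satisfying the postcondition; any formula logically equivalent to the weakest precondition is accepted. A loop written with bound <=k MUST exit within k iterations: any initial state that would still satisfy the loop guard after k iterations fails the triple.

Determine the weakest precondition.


Working backward. After the program, (ok && w) || (!ok) must hold.
Then branch requires (v ==> ((v ==> ((v ==> ((!v) && ((((!w) || ok) && w) || (!((!w) || ok))))) && ((!v) ==> ((((!w) || ok) && w) || (!((!w) || ok)))))) && ((!v) ==> ((((!w) || ok) && w) || (!((!w) || ok)))))) && ((!v) ==> ((ok && w) || (!ok))); else branch requires (ok && ((!ok) <==> w)) || (!ok).
Before the if: (v ==> ((v ==> ((v ==> ((!v) && ((((!w) || ok) && w) || (!((!w) || ok))))) && ((!v) ==> ((((!w) || ok) && w) || (!((!w) || ok)))))) && ((!v) ==> ((((!w) || ok) && w) || (!((!w) || ok)))))) && ((!v) ==> ((ok && w) || (!ok)))
Before ok := !v: (v ==> ((v ==> ((v ==> ((!v) && ((((!w) || (!v)) && w) || (!((!w) || (!v)))))) && ((!v) ==> ((((!w) || (!v)) && w) || (!((!w) || (!v))))))) && ((!v) ==> ((((!w) || (!v)) && w) || (!((!w) || (!v))))))) && ((!v) ==> (((!v) && w) || v))
Before ok := ok: (v ==> ((v ==> ((v ==> ((!v) && ((((!w) || (!v)) && w) || (!((!w) || (!v)))))) && ((!v) ==> ((((!w) || (!v)) && w) || (!((!w) || (!v))))))) && ((!v) ==> ((((!w) || (!v)) && w) || (!((!w) || (!v))))))) && ((!v) ==> (((!v) && w) || v))
Answer: WP = (v ==> ((v ==> ((v ==> ((!v) && ((((!w) || (!v)) && w) || (!((!w) || (!v)))))) && ((!v) ==> ((((!w) || (!v)) && w) || (!((!w) || (!v))))))) && ((!v) ==> ((((!w) || (!v)) && w) || (!((!w) || (!v))))))) && ((!v) ==> (((!v) && w) || v))


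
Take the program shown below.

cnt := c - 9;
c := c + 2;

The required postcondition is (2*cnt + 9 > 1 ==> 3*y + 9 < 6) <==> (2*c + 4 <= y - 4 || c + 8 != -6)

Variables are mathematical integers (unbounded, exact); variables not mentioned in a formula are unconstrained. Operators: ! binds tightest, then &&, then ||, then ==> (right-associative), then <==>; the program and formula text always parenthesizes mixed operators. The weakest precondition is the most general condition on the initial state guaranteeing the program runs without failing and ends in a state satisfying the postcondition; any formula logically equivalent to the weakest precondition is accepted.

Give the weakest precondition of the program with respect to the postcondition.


Working backward. After the program, the postcondition (2*cnt + 9 > 1 ==> 3*y + 9 < 6) <==> (2*c + 4 <= y - 4 || c + 8 != -6) must hold; in canonical form it is (2*cnt > -8 ==> 3*y < -3) <==> (2*c <= y - 8 || c != -14).
Before c := c + 2: (2*cnt > -8 ==> 3*y < -3) <==> (2*c <= y - 12 || c != -16)
Before cnt := c - 9: (2*c > 10 ==> 3*y < -3) <==> (2*c <= y - 12 || c != -16)
Answer: WP = (2*c > 10 ==> 3*y < -3) <==> (2*c <= y - 12 || c != -16)


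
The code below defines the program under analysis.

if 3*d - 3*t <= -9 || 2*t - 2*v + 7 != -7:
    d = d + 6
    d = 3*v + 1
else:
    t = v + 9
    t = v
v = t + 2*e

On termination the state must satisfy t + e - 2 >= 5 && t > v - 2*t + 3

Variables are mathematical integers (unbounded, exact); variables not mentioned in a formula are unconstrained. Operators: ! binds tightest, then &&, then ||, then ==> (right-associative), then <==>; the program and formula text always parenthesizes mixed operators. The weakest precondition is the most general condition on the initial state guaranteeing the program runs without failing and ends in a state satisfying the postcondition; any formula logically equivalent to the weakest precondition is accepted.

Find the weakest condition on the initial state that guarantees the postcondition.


Working backward. After the program, the postcondition t + e - 2 >= 5 && t > v - 2*t + 3 must hold; in canonical form it is e + t >= 7 && 3*t > v + 3.
Before v := t + 2*e: e + t >= 7 && 2*t > 2*e + 3
Then branch requires e + t >= 7 && 2*t > 2*e + 3; else branch requires e + v >= 7 && 2*v > 2*e + 3.
Before the if: ((3*d <= 3*t - 9 || 2*t != 2*v - 14) ==> (e + t >= 7 && 2*t > 2*e + 3)) && ((!(3*d <= 3*t - 9 || 2*t != 2*v - 14)) ==> (e + v >= 7 && 2*v > 2*e + 3))
Answer: WP = ((3*d <= 3*t - 9 || 2*t != 2*v - 14) ==> (e + t >= 7 && 2*t > 2*e + 3)) && ((!(3*d <= 3*t - 9 || 2*t != 2*v - 14)) ==> (e + v >= 7 && 2*v > 2*e + 3))


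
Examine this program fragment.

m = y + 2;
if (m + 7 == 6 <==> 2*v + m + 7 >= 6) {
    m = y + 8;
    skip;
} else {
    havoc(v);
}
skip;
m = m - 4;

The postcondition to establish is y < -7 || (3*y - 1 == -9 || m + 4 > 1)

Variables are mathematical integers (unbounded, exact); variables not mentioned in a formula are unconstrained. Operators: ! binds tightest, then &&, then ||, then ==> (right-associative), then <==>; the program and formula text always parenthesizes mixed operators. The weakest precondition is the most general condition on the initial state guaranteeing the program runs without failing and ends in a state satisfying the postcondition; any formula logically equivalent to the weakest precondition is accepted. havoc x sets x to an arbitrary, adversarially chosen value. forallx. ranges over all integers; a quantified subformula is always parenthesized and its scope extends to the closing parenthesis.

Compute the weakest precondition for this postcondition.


Working backward. After the program, the postcondition y < -7 || (3*y - 1 == -9 || m + 4 > 1) must hold; in canonical form it is y < -7 || 3*y == -8 || m > -3.
Before m := m - 4: y < -7 || 3*y == -8 || m > 1
Before skip: y < -7 || 3*y == -8 || m > 1
Then branch requires y < -7 || 3*y == -8 || y > -7; else branch requires y < -7 || 3*y == -8 || m > 1.
Before the if: ((m == -1 <==> m + 2*v >= -1) ==> (y < -7 || 3*y == -8 || y > -7)) && ((!(m == -1 <==> m + 2*v >= -1)) ==> (y < -7 || 3*y == -8 || m > 1))
Before m := y + 2: ((y == -3 <==> 2*v + y >= -3) ==> (y < -7 || 3*y == -8 || y > -7)) && ((!(y == -3 <==> 2*v + y >= -3)) ==> (y < -7 || 3*y == -8 || y > -1))
Answer: WP = ((y == -3 <==> 2*v + y >= -3) ==> (y < -7 || 3*y == -8 || y > -7)) && ((!(y == -3 <==> 2*v + y >= -3)) ==> (y < -7 || 3*y == -8 || y > -1))
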